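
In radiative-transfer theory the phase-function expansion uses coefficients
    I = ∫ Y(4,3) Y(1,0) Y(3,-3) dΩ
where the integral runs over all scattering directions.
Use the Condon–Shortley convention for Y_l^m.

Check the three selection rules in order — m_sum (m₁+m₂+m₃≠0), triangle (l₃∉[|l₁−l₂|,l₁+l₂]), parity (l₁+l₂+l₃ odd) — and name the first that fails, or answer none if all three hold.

none

Σmᵢ = 0  ✓
l₃∈[|l₁−l₂|,l₁+l₂]=[3,5], have l₃=3  ✓
Σlᵢ = 8 ⇒ even  ✓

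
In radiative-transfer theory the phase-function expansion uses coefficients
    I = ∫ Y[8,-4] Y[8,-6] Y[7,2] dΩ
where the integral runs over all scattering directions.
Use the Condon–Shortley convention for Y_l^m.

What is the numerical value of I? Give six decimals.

0.000000

Σmᵢ = -8 ≠ 0, so the φ-integral vanishes; I = 0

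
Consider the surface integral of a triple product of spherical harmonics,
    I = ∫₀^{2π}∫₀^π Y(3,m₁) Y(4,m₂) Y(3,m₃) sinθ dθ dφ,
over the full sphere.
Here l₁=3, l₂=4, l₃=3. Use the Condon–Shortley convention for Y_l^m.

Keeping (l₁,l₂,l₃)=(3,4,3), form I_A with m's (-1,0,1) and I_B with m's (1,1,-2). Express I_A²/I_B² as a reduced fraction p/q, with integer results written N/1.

1/32

Shared (l₁,l₂,l₃)=(3,4,3): N and (l;000)² cancel in I_A²/I_B².
A: Δ = 4!·2!·4!/11! = 1/34650; Racah Σ t=2..4: t=2:+1/32 t=3:−1/36 t=4:+1/1152 = 5/1152; ⇒ 3j(3 4 3; -1 0 1)² = 1/1386, sgn +1
B: Δ = 4!·2!·4!/11! = 1/34650; Racah Σ t=1..2: t=1:−1/144 t=2:+1/48 = 1/72; ⇒ 3j(3 4 3; 1 1 -2)² = 16/693, sgn -1
I_A²/I_B² = (1/1386)/(16/693) = 1/32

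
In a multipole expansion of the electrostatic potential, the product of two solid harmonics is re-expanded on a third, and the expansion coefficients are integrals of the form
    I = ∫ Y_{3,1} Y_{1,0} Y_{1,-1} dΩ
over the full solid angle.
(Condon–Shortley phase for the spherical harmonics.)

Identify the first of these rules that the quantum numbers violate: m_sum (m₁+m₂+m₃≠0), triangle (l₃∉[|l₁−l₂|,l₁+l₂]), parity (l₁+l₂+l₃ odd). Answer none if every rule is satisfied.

triangle

m₁+m₂+m₃ = 1 + 0 − 1 = 0  ✓
triangle: |3−1|=2 ≤ l₃=1 ≤ 3+1=4  ✗
parity: l₁+l₂+l₃ = 5 is odd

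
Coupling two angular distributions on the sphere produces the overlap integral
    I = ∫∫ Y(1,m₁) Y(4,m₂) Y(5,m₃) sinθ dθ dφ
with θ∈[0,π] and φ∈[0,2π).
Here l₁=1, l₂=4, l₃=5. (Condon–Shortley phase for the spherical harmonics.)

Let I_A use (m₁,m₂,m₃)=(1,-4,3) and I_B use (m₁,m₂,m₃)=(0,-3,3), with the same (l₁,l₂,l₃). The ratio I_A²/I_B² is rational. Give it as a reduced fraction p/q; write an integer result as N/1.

1/16

Shared (l₁,l₂,l₃)=(1,4,5): N and (l;000)² cancel in I_A²/I_B².
A: Δ = 0!·2!·8!/11! = 1/495; Racah Σ t=0..0: t=0:+1/80640 = 1/80640; ⇒ 3j(1 4 5; 1 -4 3)² = 1/495, sgn +1
B: Δ = 0!·2!·8!/11! = 1/495; Racah Σ t=0..0: t=0:+1/5040 = 1/5040; ⇒ 3j(1 4 5; 0 -3 3)² = 16/495, sgn +1
I_A²/I_B² = (1/495)/(16/495) = 1/16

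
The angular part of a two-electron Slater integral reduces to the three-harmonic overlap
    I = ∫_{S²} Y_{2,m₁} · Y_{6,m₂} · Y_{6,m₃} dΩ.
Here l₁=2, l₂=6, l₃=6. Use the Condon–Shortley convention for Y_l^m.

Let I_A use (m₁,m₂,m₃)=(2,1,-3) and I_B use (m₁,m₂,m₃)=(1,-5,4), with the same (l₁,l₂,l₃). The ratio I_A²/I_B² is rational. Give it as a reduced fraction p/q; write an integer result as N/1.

Shared (l₁,l₂,l₃)=(2,6,6): N and (l;000)² cancel in I_A²/I_B².
A: Δ = 2!·2!·10!/15! = 1/90090; Racah Σ t=0..0: t=0:+1/120960 = 1/120960; ⇒ 3j(2 6 6; 2 1 -3)² = 24/1001, sgn -1
B: Δ = 2!·2!·10!/15! = 1/90090; Racah Σ t=0..1: t=0:+1/725760 t=1:−1/7257600 = 1/806400; ⇒ 3j(2 6 6; 1 -5 4)² = 27/910, sgn +1
I_A²/I_B² = (24/1001)/(27/910) = 80/99

80/99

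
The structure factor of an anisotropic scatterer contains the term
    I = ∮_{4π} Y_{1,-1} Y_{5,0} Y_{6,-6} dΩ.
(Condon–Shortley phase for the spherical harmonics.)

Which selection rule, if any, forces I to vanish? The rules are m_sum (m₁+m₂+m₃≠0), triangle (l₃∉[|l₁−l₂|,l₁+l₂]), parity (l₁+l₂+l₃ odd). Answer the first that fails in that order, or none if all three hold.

m₁+m₂+m₃ = -1 + 0 − 6 = -7  ✗
triangle: |1−5|=4 ≤ l₃=6 ≤ 1+5=6
parity: l₁+l₂+l₃ = 12 is even

m_sum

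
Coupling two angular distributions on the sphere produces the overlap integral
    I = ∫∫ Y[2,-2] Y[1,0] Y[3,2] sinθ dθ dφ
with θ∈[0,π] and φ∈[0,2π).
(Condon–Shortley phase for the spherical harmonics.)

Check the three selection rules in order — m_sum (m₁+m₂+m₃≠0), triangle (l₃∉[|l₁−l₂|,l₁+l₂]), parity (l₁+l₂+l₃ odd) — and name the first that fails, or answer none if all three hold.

Σmᵢ = 0  ✓
l₃∈[|l₁−l₂|,l₁+l₂]=[1,3], have l₃=3  ✓
Σlᵢ = 6 ⇒ even  ✓

none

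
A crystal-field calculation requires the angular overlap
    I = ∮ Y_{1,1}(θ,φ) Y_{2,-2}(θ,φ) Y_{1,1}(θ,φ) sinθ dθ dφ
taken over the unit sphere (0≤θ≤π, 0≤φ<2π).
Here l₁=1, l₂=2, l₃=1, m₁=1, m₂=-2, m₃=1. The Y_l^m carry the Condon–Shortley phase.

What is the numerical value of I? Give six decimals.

Checks pass: Σm=0; 4 even; l₃=1∈[1,3].
(2·1+1)(2·2+1)(2·1+1) = 45
Δ: 2! 0! 2! / 5! → 1/30
sum: t=1:−1/1 = -1/1
3j²(1 2 1; 0 0 0) = Δ·Π!·Σ² = 2/15  (sign +1)
sum: t=0:+1/4 = 1/4
3j²(1 2 1; 1 -2 1) = Δ·Π!·Σ² = 1/5  (sign +1)
combine: 4πI² = 45·2/15·1/5 = 6/5
take √, sign +1: I = 0.30901936

0.309019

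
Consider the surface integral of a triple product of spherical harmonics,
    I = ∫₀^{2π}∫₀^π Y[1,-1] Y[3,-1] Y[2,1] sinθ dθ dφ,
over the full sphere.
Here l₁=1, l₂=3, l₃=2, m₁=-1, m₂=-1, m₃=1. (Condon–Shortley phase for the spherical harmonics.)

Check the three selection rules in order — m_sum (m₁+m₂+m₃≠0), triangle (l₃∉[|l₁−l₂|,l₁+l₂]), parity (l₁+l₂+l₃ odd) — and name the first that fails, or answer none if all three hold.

m₁+m₂+m₃ = -1 − 1 + 1 = -1  ✗
triangle: |1−3|=2 ≤ l₃=2 ≤ 1+3=4
parity: l₁+l₂+l₃ = 6 is even

m_sum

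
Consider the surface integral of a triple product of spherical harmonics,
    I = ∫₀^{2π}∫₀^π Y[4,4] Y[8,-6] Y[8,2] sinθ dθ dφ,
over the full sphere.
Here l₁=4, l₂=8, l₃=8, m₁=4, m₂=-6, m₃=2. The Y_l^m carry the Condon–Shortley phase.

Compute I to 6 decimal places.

Rules hold: Σm=0, L=20 even, 4≤8≤12.
N = 9·17·17 = 2601
Δ = 4!·4!·12!/21! = 1/185175900
Racah Σ t=0..4: t=0:+1/557383680 t=1:−1/21772800 t=2:+1/8294400 t=3:−1/21772800 t=4:+1/557383680 = 1/30965760
⇒ 3j(4 8 8; 0 0 0)² = 36/4199, sgn +1
Racah Σ t=0..0: t=0:+1/4180377600 = 1/4180377600
⇒ 3j(4 8 8; 4 -6 2)² = 11/1938, sgn +1
4πI² = N·(3j₀)²·(3jₘ)² = 594/4693
I = +1·√(0.126571/4π) = 0.10036055

0.100361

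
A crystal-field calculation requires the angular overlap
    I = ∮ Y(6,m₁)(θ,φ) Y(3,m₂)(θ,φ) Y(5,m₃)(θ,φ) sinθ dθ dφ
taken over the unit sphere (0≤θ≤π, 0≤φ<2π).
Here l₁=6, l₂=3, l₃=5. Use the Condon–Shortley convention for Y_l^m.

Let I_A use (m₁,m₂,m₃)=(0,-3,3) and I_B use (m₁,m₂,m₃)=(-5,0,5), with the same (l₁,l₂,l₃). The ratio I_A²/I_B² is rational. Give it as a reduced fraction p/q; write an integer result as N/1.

28/99

Same 6,3,5: normalisation and zero-m 3j drop out of the ratio.
A: Δ: 4! 8! 2! / 15! → 1/675675; sum: t=0:+1/69120 = 1/69120; 3j²(6 3 5; 0 -3 3) = Δ·Π!·Σ² = 4/429  (sign +1)
B: Δ: 4! 8! 2! / 15! → 1/675675; sum: t=3:−1/483840 = -1/483840; 3j²(6 3 5; -5 0 5) = Δ·Π!·Σ² = 3/91  (sign -1)
I_A²/I_B² = (4/429)/(3/91) = 28/99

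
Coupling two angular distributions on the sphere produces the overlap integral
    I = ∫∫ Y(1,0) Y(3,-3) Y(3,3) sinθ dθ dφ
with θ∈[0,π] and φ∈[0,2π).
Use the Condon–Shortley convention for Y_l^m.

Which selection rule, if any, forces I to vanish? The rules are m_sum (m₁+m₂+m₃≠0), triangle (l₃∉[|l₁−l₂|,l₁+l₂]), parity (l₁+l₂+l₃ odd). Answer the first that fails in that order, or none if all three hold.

azimuthal sum: 0 − 3 + 3 = 0  ✓
2 ≤ 3 ≤ 4 (triangle on l)  ✓
L = 1 + 3 + 3 = 7 (odd)  ✗

parity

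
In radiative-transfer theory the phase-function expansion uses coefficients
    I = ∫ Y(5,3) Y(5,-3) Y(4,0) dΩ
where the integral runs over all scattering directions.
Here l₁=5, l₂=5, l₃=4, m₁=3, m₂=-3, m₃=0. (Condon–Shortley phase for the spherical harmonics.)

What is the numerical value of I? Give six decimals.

Checks pass: Σm=0; 14 even; l₃=4∈[0,10].
(2·5+1)(2·5+1)(2·4+1) = 1089
Δ: 6! 4! 4! / 15! → 1/3153150
sum: t=1:−1/69120 t=2:+1/1728 t=3:−1/576 t=4:+1/1728 t=5:−1/69120 = -7/11520
3j²(5 5 4; 0 0 0) = Δ·Π!·Σ² = 2/143  (sign -1)
sum: t=0:+1/11520 t=1:−1/4320 t=2:+1/27648 = -1/9216
3j²(5 5 4; 3 -3 0) = Δ·Π!·Σ² = 2/143  (sign -1)
combine: 4πI² = 1089·2/143·2/143 = 36/169
take √, sign +1: I = 0.13019760

0.130198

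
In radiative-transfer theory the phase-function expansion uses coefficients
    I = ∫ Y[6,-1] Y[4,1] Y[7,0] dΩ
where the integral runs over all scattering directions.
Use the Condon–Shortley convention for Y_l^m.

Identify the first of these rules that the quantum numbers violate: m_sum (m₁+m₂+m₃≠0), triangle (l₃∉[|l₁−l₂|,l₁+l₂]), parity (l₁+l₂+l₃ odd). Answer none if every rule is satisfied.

parity

Σmᵢ = 0  ✓
l₃∈[|l₁−l₂|,l₁+l₂]=[2,10], have l₃=7  ✓
Σlᵢ = 17 ⇒ odd  ✗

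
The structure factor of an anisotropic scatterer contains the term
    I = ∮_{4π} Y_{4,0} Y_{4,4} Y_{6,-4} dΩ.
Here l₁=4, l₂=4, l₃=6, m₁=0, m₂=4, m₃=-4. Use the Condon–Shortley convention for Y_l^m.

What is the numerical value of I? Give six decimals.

Rules hold: Σm=0, L=14 even, 0≤6≤8.
N = 9·9·13 = 1053
Δ = 2!·6!·6!/15! = 1/1261260
Racah Σ t=0..2: t=0:+1/4608 t=1:−1/1296 t=2:+1/4608 = -7/20736
⇒ 3j(4 4 6; 0 0 0)² = 20/1287, sgn -1
Racah Σ t=2..2: t=2:+1/69120 = 1/69120
⇒ 3j(4 4 6; 0 4 -4)² = 4/143, sgn +1
4πI² = N·(3j₀)²·(3jₘ)² = 720/1573
I = -1·√(0.457724/4π) = -0.19085211

-0.190852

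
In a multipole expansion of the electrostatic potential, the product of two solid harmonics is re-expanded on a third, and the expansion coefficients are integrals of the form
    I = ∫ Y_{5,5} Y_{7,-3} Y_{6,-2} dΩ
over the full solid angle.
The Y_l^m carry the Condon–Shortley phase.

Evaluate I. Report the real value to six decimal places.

-0.165660

Checks pass: Σm=0; 18 even; l₃=6∈[2,12].
(2·5+1)(2·7+1)(2·6+1) = 2145
Δ: 6! 4! 8! / 19! → 1/174594420
sum: t=1:−1/4147200 t=2:+1/207360 t=3:−1/82944 t=4:+1/207360 t=5:−1/4147200 = -1/345600
3j²(5 7 6; 0 0 0) = Δ·Π!·Σ² = 420/46189  (sign -1)
sum: t=0:+1/9953280 = 1/9953280
3j²(5 7 6; 5 -3 -2) = Δ·Π!·Σ² = 2450/138567  (sign +1)
combine: 4πI² = 2145·420/46189·2450/138567 = 5145000/14919047
take √, sign -1: I = -0.16565983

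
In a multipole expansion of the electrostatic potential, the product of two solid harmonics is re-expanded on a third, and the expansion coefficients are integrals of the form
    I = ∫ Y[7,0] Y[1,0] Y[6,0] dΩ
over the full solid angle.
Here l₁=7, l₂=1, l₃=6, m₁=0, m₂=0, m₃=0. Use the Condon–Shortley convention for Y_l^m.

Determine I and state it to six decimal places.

Checks pass: Σm=0; 14 even; l₃=6∈[6,8].
(2·7+1)(2·1+1)(2·6+1) = 585
Δ: 2! 12! 0! / 15! → 1/1365
sum: t=1:−1/518400 = -1/518400
3j²(7 1 6; 0 0 0) = Δ·Π!·Σ² = 7/195  (sign -1)
(m-triple is (0,0,0) — same symbol as above.)
combine: 4πI² = 585·7/195·7/195 = 49/65
take √, sign +1: I = 0.24492687

0.244927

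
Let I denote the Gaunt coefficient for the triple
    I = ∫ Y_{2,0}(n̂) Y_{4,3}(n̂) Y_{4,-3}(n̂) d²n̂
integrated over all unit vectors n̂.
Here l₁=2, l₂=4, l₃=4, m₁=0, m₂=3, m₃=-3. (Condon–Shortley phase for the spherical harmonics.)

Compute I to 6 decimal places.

0.057344

m-sum 0 ✓  L=10 even ✓  2≤4≤6 ✓
Π(2lᵢ+1) = 5×9×9 = 405
triangle coeff Δ(2,4,4) = 1/13860
Σ_t [0,2]: t=0:+1/192 t=1:−1/36 t=2:+1/192 = -5/288
(3j)²=20/693 [(2 4 4; 0 0 0)], sign=-1
Σ_t [1,2]: t=1:−1/720 t=2:+1/480 = 1/1440
(3j)²=7/1980 [(2 4 4; 0 3 -3)], sign=-1
⇒ 4πI² = 5/121
I = (+1)√(5/121/(4π)) = 0.05734392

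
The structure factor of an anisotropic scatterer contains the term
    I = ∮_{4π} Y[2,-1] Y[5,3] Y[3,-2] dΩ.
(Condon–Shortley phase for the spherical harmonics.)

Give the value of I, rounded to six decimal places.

-0.253584

Rules hold: Σm=0, L=10 even, 3≤3≤7.
N = 5·11·7 = 385
Δ = 4!·0!·6!/11! = 1/2310
Racah Σ t=2..2: t=2:+1/144 = 1/144
⇒ 3j(2 5 3; 0 0 0)² = 10/231, sgn -1
Racah Σ t=3..3: t=3:−1/720 = -1/720
⇒ 3j(2 5 3; -1 3 -2)² = 8/165, sgn +1
4πI² = N·(3j₀)²·(3jₘ)² = 80/99
I = -1·√(0.808081/4π) = -0.25358436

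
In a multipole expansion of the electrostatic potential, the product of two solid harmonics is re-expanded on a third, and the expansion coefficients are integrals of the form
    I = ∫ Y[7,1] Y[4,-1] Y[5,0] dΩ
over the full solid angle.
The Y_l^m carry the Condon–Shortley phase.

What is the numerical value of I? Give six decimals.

-0.095611

Checks pass: Σm=0; 16 even; l₃=5∈[3,11].
(2·7+1)(2·4+1)(2·5+1) = 1485
Δ: 6! 8! 2! / 17! → 1/6126120
sum: t=2:+1/69120 t=3:−1/20736 t=4:+1/69120 = -1/51840
3j²(7 4 5; 0 0 0) = Δ·Π!·Σ² = 280/21879  (sign +1)
sum: t=1:−1/172800 t=2:+1/27648 t=3:−1/51840 = 23/2073600
3j²(7 4 5; 1 -1 0) = Δ·Π!·Σ² = 529/87516  (sign -1)
combine: 4πI² = 1485·280/21879·529/87516 = 185150/1611753
take √, sign -1: I = -0.09561096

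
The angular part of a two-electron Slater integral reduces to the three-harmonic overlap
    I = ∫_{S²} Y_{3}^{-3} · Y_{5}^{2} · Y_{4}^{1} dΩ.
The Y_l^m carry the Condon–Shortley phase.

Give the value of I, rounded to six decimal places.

-0.179179

Rules hold: Σm=0, L=12 even, 2≤4≤8.
N = 7·11·9 = 693
Δ = 4!·2!·6!/13! = 1/180180
Racah Σ t=1..3: t=1:−1/576 t=2:+1/144 t=3:−1/576 = 1/288
⇒ 3j(3 5 4; 0 0 0)² = 20/1001, sgn +1
Racah Σ t=4..4: t=4:+1/1728 = 1/1728
⇒ 3j(3 5 4; -3 2 1)² = 25/858, sgn -1
4πI² = N·(3j₀)²·(3jₘ)² = 750/1859
I = -1·√(0.403443/4π) = -0.17917854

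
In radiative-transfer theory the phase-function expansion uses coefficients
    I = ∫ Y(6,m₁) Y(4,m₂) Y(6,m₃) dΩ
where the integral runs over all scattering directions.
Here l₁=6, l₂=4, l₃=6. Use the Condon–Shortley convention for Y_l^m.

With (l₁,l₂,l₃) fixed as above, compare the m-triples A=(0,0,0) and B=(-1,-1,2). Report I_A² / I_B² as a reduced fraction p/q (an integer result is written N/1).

3528/2809

l's match ⇒ only the (l;m) 3-j factors differ between A and B.
A: triangle coeff Δ(6,4,6) = 1/15315300; Σ_t [0,4]: t=0:+1/829440 t=1:−1/25920 t=2:+1/9216 t=3:−1/25920 t=4:+1/829440 = 7/207360; (3j)²=28/2431 [(6 4 6; 0 0 0)], sign=+1
B: triangle coeff Δ(6,4,6) = 1/15315300; Σ_t [0,3]: t=0:+1/725760 t=1:−1/34560 t=2:+1/17280 t=3:−1/82944 = 53/2903040; (3j)²=2809/306306 [(6 4 6; -1 -1 2)], sign=+1
I_A²/I_B² = (28/2431)/(2809/306306) = 3528/2809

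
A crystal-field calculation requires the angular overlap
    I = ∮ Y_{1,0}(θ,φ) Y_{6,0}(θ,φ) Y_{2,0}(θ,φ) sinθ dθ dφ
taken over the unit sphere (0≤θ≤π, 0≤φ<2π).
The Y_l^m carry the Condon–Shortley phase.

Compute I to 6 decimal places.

0.000000

triangle: need 5≤l₃≤7, have 2; I=0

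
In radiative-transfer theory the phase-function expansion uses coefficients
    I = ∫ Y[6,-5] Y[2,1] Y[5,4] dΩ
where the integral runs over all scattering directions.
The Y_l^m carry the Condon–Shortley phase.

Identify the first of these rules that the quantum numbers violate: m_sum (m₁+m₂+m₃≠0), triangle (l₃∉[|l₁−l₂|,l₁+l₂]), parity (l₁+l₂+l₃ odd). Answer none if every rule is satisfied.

azimuthal sum: -5 + 1 + 4 = 0  ✓
4 ≤ 5 ≤ 8 (triangle on l)  ✓
L = 6 + 2 + 5 = 13 (odd)  ✗

parity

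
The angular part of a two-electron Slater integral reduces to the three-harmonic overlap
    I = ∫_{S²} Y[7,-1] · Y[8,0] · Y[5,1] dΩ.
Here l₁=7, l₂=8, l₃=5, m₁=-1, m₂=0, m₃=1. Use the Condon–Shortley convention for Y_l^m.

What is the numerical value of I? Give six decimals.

-0.019887

Checks pass: Σm=0; 20 even; l₃=5∈[1,15].
(2·7+1)(2·8+1)(2·5+1) = 2805
Δ: 10! 4! 6! / 21! → 1/814773960
sum: t=3:−1/87091200 t=4:+1/4976640 t=5:−1/2073600 t=6:+1/4976640 t=7:−1/87091200 = -1/9676800
3j²(7 8 5; 0 0 0) = Δ·Π!·Σ² = 360/46189  (sign +1)
sum: t=4:+1/19906560 t=5:−1/3110400 t=6:+1/3317760 t=7:−1/21772800 t=8:+1/1393459200 = -1/66355200
3j²(7 8 5; -1 0 1) = Δ·Π!·Σ² = 21/92378  (sign -1)
combine: 4πI² = 2805·360/46189·21/92378 = 56700/11408683
take √, sign -1: I = -0.01988698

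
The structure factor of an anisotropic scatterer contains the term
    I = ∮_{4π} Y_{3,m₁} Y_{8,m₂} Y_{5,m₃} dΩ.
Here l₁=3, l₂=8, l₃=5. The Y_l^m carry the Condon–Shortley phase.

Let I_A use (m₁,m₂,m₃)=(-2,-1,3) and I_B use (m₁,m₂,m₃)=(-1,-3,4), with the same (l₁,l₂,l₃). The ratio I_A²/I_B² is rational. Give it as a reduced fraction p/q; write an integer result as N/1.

Same 3,8,5: normalisation and zero-m 3j drop out of the ratio.
A: Δ: 6! 0! 10! / 17! → 1/136136; sum: t=5:−1/9676800 = -1/9676800; 3j²(3 8 5; -2 -1 3) = Δ·Π!·Σ² = 27/19448  (sign -1)
B: Δ: 6! 0! 10! / 17! → 1/136136; sum: t=4:+1/17418240 = 1/17418240; 3j²(3 8 5; -1 -3 4) = Δ·Π!·Σ² = 25/12376  (sign -1)
I_A²/I_B² = (27/19448)/(25/12376) = 189/275

189/275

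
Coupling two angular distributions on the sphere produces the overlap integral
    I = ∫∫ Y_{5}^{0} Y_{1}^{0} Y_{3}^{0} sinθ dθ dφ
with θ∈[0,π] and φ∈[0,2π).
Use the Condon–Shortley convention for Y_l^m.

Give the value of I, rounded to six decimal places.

0.000000

l₃=3 ∉ [4,6] — triangle fails ⇒ I = 0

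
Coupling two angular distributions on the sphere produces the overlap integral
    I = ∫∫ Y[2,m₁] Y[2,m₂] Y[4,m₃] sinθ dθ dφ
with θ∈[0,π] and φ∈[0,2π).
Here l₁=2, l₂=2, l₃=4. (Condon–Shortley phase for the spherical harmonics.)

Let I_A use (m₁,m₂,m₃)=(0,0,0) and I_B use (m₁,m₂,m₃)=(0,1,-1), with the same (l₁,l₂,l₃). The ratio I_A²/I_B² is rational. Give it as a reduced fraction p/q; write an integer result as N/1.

6/5

Shared (l₁,l₂,l₃)=(2,2,4): N and (l;000)² cancel in I_A²/I_B².
A: Δ = 0!·4!·4!/9! = 1/630; Racah Σ t=0..0: t=0:+1/16 = 1/16; ⇒ 3j(2 2 4; 0 0 0)² = 2/35, sgn +1
B: Δ = 0!·4!·4!/9! = 1/630; Racah Σ t=0..0: t=0:+1/24 = 1/24; ⇒ 3j(2 2 4; 0 1 -1)² = 1/21, sgn -1
I_A²/I_B² = (2/35)/(1/21) = 6/5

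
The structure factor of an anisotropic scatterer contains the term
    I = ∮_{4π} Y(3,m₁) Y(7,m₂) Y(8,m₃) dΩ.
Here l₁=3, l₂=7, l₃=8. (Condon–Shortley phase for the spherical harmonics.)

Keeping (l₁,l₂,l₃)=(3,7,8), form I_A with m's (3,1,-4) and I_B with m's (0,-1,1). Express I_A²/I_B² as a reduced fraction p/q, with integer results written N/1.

12375/5887

l's match ⇒ only the (l;m) 3-j factors differ between A and B.
A: triangle coeff Δ(3,7,8) = 1/5290740; Σ_t [0,0]: t=0:+1/46448640 = 1/46448640; (3j)²=2475/117572 [(3 7 8; 3 1 -4)], sign=+1
B: triangle coeff Δ(3,7,8) = 1/5290740; Σ_t [0,2]: t=0:+1/6220800 t=1:−1/2419200 t=2:+1/11612160 = -29/174182400; (3j)²=841/83980 [(3 7 8; 0 -1 1)], sign=+1
I_A²/I_B² = (2475/117572)/(841/83980) = 12375/5887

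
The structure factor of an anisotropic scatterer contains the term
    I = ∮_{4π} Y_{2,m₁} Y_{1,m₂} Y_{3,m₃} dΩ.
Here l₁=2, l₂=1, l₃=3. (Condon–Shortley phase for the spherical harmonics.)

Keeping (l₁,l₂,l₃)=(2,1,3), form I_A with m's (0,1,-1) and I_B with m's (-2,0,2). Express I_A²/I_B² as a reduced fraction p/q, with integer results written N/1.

Same 2,1,3: normalisation and zero-m 3j drop out of the ratio.
A: Δ: 0! 4! 2! / 7! → 1/105; sum: t=0:+1/8 = 1/8; 3j²(2 1 3; 0 1 -1) = Δ·Π!·Σ² = 2/35  (sign +1)
B: Δ: 0! 4! 2! / 7! → 1/105; sum: t=0:+1/24 = 1/24; 3j²(2 1 3; -2 0 2) = Δ·Π!·Σ² = 1/21  (sign -1)
I_A²/I_B² = (2/35)/(1/21) = 6/5

6/5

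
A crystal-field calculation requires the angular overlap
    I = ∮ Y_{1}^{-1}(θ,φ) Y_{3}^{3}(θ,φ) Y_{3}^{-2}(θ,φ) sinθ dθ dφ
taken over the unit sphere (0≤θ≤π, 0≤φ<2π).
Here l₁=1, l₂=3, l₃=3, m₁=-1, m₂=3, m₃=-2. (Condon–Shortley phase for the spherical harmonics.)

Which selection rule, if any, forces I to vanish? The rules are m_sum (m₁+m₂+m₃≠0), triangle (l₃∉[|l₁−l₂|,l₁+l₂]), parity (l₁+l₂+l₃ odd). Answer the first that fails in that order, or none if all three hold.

m₁+m₂+m₃ = -1 + 3 − 2 = 0  ✓
triangle: |1−3|=2 ≤ l₃=3 ≤ 1+3=4  ✓
parity: l₁+l₂+l₃ = 7 is odd  ✗

parity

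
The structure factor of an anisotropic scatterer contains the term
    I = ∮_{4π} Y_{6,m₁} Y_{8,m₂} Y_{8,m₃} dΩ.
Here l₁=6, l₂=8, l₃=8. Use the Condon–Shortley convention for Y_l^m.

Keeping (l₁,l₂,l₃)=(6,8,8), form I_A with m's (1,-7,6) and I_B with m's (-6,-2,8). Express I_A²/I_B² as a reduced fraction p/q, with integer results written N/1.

Same 6,8,8: normalisation and zero-m 3j drop out of the ratio.
A: Δ: 6! 6! 10! / 23! → 1/13742520792; sum: t=0:+1/31352832000 t=1:−1/20901888000 = -1/62705664000; 3j²(6 8 8; 1 -7 6) = Δ·Π!·Σ² = 455/178296  (sign -1)
B: Δ: 6! 6! 10! / 23! → 1/13742520792; sum: t=6:+1/1881169920000 = 1/1881169920000; 3j²(6 8 8; -6 -2 8) = Δ·Π!·Σ² = 4/7429  (sign +1)
I_A²/I_B² = (455/178296)/(4/7429) = 455/96

455/96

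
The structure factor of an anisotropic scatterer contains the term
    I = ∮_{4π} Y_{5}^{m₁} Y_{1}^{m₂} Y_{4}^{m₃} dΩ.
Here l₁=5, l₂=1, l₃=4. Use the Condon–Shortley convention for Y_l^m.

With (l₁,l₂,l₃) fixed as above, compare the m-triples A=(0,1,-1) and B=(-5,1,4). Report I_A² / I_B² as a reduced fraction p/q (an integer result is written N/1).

2/9

Shared (l₁,l₂,l₃)=(5,1,4): N and (l;000)² cancel in I_A²/I_B².
A: Δ = 2!·8!·0!/11! = 1/495; Racah Σ t=2..2: t=2:+1/1440 = 1/1440; ⇒ 3j(5 1 4; 0 1 -1)² = 2/99, sgn -1
B: Δ = 2!·8!·0!/11! = 1/495; Racah Σ t=2..2: t=2:+1/80640 = 1/80640; ⇒ 3j(5 1 4; -5 1 4)² = 1/11, sgn +1
I_A²/I_B² = (2/99)/(1/11) = 2/9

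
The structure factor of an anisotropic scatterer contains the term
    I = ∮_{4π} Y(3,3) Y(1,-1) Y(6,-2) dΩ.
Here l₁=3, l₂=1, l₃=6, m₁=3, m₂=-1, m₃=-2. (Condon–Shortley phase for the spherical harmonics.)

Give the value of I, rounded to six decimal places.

0.000000

l₃=6 ∉ [2,4] — triangle fails ⇒ I = 0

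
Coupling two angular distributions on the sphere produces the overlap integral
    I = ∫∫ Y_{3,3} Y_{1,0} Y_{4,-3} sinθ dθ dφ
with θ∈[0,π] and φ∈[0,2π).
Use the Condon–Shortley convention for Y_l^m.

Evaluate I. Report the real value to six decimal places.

Rules hold: Σm=0, L=8 even, 2≤4≤4.
N = 7·3·9 = 189
Δ = 0!·6!·2!/9! = 1/252
Racah Σ t=0..0: t=0:+1/36 = 1/36
⇒ 3j(3 1 4; 0 0 0)² = 4/63, sgn +1
Racah Σ t=0..0: t=0:+1/720 = 1/720
⇒ 3j(3 1 4; 3 0 -3)² = 1/36, sgn -1
4πI² = N·(3j₀)²·(3jₘ)² = 1/3
I = -1·√(0.333333/4π) = -0.16286750

-0.162868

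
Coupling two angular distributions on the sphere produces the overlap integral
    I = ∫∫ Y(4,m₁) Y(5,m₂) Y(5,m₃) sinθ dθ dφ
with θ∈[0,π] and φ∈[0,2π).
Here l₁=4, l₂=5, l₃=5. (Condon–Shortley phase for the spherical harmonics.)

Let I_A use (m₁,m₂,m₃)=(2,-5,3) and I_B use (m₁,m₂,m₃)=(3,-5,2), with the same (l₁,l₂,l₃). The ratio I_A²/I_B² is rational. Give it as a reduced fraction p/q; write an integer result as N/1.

l's match ⇒ only the (l;m) 3-j factors differ between A and B.
A: triangle coeff Δ(4,5,5) = 1/3153150; Σ_t [0,0]: t=0:+1/69120 = 1/69120; (3j)²=4/143 [(4 5 5; 2 -5 3)], sign=+1
B: triangle coeff Δ(4,5,5) = 1/3153150; Σ_t [0,0]: t=0:+1/103680 = 1/103680; (3j)²=7/429 [(4 5 5; 3 -5 2)], sign=-1
I_A²/I_B² = (4/143)/(7/429) = 12/7

12/7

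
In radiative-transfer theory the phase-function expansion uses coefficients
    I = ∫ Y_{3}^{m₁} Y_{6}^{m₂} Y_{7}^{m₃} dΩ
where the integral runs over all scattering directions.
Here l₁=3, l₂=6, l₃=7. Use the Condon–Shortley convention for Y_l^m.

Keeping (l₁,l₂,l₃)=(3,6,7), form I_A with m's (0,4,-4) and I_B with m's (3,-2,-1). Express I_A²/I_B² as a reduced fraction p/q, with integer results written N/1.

352/1225

Same 3,6,7: normalisation and zero-m 3j drop out of the ratio.
A: Δ: 2! 4! 10! / 17! → 1/2042040; sum: t=0:+1/43545600 t=1:−1/1451520 t=2:+1/967680 = 1/2721600; 3j²(3 6 7; 0 4 -4) = Δ·Π!·Σ² = 32/7735  (sign -1)
B: Δ: 2! 4! 10! / 17! → 1/2042040; sum: t=0:+1/829440 = 1/829440; 3j²(3 6 7; 3 -2 -1) = Δ·Π!·Σ² = 35/2431  (sign +1)
I_A²/I_B² = (32/7735)/(35/2431) = 352/1225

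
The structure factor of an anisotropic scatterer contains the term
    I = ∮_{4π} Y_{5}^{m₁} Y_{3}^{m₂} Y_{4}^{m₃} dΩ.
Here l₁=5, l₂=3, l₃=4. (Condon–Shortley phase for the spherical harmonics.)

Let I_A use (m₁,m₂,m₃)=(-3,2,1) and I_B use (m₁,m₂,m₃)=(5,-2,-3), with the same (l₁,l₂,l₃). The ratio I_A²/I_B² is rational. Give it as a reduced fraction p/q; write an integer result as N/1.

l's match ⇒ only the (l;m) 3-j factors differ between A and B.
A: triangle coeff Δ(5,3,4) = 1/180180; Σ_t [3,4]: t=3:−1/1440 t=4:+1/1152 = 1/5760; (3j)²=1/858 [(5 3 4; -3 2 1)], sign=-1
B: triangle coeff Δ(5,3,4) = 1/180180; Σ_t [0,0]: t=0:+1/17280 = 1/17280; (3j)²=35/858 [(5 3 4; 5 -2 -3)], sign=-1
I_A²/I_B² = (1/858)/(35/858) = 1/35

1/35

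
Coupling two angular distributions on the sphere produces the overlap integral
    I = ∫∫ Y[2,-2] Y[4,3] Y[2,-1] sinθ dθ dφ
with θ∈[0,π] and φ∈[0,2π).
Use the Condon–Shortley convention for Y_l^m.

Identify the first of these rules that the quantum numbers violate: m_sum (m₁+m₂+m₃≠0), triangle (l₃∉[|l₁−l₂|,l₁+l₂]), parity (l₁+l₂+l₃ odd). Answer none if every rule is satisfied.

none

azimuthal sum: -2 + 3 − 1 = 0  ✓
2 ≤ 2 ≤ 6 (triangle on l)  ✓
L = 2 + 4 + 2 = 8 (even)  ✓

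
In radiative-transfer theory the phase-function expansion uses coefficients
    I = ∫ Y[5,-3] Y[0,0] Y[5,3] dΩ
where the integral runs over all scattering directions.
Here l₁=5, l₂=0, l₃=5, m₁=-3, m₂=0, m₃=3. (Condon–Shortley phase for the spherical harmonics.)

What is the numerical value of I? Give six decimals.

-0.282095

Checks pass: Σm=0; 10 even; l₃=5∈[5,5].
(2·5+1)(2·0+1)(2·5+1) = 121
Δ: 0! 10! 0! / 11! → 1/11
sum: t=0:+1/14400 = 1/14400
3j²(5 0 5; 0 0 0) = Δ·Π!·Σ² = 1/11  (sign -1)
sum: t=0:+1/80640 = 1/80640
3j²(5 0 5; -3 0 3) = Δ·Π!·Σ² = 1/11  (sign +1)
combine: 4πI² = 121·1/11·1/11 = 1/1
take √, sign -1: I = -0.28209479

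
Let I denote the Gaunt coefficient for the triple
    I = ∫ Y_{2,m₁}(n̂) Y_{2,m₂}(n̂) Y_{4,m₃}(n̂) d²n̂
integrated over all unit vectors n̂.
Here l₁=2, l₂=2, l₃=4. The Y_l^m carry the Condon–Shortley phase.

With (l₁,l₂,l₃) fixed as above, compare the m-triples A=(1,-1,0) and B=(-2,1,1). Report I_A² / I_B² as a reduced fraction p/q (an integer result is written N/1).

16/5

Same 2,2,4: normalisation and zero-m 3j drop out of the ratio.
A: Δ: 0! 4! 4! / 9! → 1/630; sum: t=0:+1/36 = 1/36; 3j²(2 2 4; 1 -1 0) = Δ·Π!·Σ² = 8/315  (sign +1)
B: Δ: 0! 4! 4! / 9! → 1/630; sum: t=0:+1/144 = 1/144; 3j²(2 2 4; -2 1 1) = Δ·Π!·Σ² = 1/126  (sign -1)
I_A²/I_B² = (8/315)/(1/126) = 16/5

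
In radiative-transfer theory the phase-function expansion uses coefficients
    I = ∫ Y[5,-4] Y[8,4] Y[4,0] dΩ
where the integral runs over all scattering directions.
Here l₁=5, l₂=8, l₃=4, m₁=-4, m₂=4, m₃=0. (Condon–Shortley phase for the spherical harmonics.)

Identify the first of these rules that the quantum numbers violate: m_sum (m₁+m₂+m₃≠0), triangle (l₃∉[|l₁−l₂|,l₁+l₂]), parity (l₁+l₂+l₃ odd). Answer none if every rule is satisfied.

azimuthal sum: -4 + 4 + 0 = 0  ✓
3 ≤ 4 ≤ 13 (triangle on l)  ✓
L = 5 + 8 + 4 = 17 (odd)  ✗

parity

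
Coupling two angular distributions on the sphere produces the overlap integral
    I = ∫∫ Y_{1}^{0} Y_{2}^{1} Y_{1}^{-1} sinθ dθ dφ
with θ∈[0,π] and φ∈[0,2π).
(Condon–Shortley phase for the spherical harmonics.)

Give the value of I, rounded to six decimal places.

m-sum 0 ✓  L=4 even ✓  1≤1≤3 ✓
Π(2lᵢ+1) = 3×5×3 = 45
triangle coeff Δ(1,2,1) = 1/30
Σ_t [1,1]: t=1:−1/1 = -1/1
(3j)²=2/15 [(1 2 1; 0 0 0)], sign=+1
Σ_t [1,1]: t=1:−1/2 = -1/2
(3j)²=1/10 [(1 2 1; 0 1 -1)], sign=-1
⇒ 4πI² = 3/5
I = (-1)√(3/5/(4π)) = -0.21850969

-0.218510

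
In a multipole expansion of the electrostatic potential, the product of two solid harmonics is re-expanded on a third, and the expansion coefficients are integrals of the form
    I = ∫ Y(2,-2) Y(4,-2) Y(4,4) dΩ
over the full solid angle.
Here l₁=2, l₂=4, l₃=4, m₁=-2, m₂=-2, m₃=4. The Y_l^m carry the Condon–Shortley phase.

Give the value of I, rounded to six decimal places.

Rules hold: Σm=0, L=10 even, 2≤4≤6.
N = 5·9·9 = 405
Δ = 2!·2!·6!/11! = 1/13860
Racah Σ t=0..2: t=0:+1/192 t=1:−1/36 t=2:+1/192 = -5/288
⇒ 3j(2 4 4; 0 0 0)² = 20/693, sgn -1
Racah Σ t=2..2: t=2:+1/2880 = 1/2880
⇒ 3j(2 4 4; -2 -2 4)² = 2/165, sgn +1
4πI² = N·(3j₀)²·(3jₘ)² = 120/847
I = -1·√(0.141677/4π) = -0.10618031

-0.106180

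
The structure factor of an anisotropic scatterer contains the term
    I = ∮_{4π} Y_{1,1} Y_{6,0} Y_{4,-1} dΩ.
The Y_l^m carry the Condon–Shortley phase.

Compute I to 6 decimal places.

0.000000

l₃=4 ∉ [5,7] — triangle fails ⇒ I = 0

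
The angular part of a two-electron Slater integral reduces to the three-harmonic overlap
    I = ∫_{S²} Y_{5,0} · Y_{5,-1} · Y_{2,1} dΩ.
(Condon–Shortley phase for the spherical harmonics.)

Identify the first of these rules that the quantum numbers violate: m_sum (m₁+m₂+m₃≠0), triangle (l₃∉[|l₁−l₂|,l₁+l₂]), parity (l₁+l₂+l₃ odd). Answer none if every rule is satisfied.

none

m₁+m₂+m₃ = 0 − 1 + 1 = 0  ✓
triangle: |5−5|=0 ≤ l₃=2 ≤ 5+5=10  ✓
parity: l₁+l₂+l₃ = 12 is even  ✓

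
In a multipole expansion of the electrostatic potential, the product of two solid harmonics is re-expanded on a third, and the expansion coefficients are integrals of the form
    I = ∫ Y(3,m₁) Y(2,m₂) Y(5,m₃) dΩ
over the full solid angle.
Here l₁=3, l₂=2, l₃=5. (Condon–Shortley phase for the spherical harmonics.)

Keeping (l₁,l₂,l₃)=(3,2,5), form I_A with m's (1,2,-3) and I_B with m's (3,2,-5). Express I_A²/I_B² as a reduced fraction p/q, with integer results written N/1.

1/3

Same 3,2,5: normalisation and zero-m 3j drop out of the ratio.
A: Δ: 0! 6! 4! / 11! → 1/2310; sum: t=0:+1/1152 = 1/1152; 3j²(3 2 5; 1 2 -3) = Δ·Π!·Σ² = 1/33  (sign +1)
B: Δ: 0! 6! 4! / 11! → 1/2310; sum: t=0:+1/17280 = 1/17280; 3j²(3 2 5; 3 2 -5) = Δ·Π!·Σ² = 1/11  (sign +1)
I_A²/I_B² = (1/33)/(1/11) = 1/3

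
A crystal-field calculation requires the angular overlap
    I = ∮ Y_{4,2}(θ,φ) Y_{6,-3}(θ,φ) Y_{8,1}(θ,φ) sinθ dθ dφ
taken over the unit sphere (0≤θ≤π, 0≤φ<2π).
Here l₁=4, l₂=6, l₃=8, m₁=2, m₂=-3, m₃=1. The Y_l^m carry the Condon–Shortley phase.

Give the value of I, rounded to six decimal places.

0.158521

Checks pass: Σm=0; 18 even; l₃=8∈[2,10].
(2·4+1)(2·6+1)(2·8+1) = 1989
Δ: 2! 6! 10! / 19! → 1/23279256
sum: t=0:+1/1658880 t=1:−1/518400 t=2:+1/1658880 = -1/1382400
3j²(4 6 8; 0 0 0) = Δ·Π!·Σ² = 504/46189  (sign -1)
sum: t=0:+1/2903040 t=1:−1/9676800 t=2:+1/522547200 = 127/522547200
3j²(4 6 8; 2 -3 1) = Δ·Π!·Σ² = 16129/1108536  (sign -1)
combine: 4πI² = 1989·504/46189·16129/1108536 = 3048381/9653501
take √, sign +1: I = 0.15852117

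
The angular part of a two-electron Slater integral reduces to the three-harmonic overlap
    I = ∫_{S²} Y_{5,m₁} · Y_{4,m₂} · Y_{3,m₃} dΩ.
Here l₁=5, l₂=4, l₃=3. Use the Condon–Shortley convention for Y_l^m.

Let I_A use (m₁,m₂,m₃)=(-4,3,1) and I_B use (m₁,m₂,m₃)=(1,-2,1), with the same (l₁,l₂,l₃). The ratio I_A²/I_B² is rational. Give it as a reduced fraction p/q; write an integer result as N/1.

Shared (l₁,l₂,l₃)=(5,4,3): N and (l;000)² cancel in I_A²/I_B².
A: Δ = 6!·4!·2!/13! = 1/180180; Racah Σ t=5..6: t=5:−1/5760 t=6:+1/4320 = 1/17280; ⇒ 3j(5 4 3; -4 3 1)² = 7/4290, sgn +1
B: Δ = 6!·4!·2!/13! = 1/180180; Racah Σ t=0..2: t=0:+1/34560 t=1:−1/720 t=2:+1/384 = 43/34560; ⇒ 3j(5 4 3; 1 -2 1)² = 1849/180180, sgn +1
I_A²/I_B² = (7/4290)/(1849/180180) = 294/1849

294/1849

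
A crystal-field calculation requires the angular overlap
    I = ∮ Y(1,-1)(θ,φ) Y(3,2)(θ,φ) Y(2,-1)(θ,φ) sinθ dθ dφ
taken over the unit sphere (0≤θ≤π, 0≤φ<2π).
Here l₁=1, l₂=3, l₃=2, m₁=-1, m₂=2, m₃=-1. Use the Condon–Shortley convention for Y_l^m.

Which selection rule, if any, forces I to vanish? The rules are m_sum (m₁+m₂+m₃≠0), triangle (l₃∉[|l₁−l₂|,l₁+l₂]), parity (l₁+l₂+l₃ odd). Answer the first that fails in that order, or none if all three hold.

Σmᵢ = 0  ✓
l₃∈[|l₁−l₂|,l₁+l₂]=[2,4], have l₃=2  ✓
Σlᵢ = 6 ⇒ even  ✓

none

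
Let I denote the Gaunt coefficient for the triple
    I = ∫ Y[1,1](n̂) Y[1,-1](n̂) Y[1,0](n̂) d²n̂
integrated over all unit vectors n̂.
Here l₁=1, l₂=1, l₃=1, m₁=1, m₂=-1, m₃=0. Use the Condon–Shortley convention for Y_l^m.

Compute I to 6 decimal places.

l₁+l₂+l₃=3 is odd: 3j(l;000)=0 ⇒ I=0

0.000000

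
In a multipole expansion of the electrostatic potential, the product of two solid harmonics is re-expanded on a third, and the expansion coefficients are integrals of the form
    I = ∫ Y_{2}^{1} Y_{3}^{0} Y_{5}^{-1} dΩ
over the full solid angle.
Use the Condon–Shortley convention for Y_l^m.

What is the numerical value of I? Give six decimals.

Checks pass: Σm=0; 10 even; l₃=5∈[1,5].
(2·2+1)(2·3+1)(2·5+1) = 385
Δ: 0! 4! 6! / 11! → 1/2310
sum: t=0:+1/144 = 1/144
3j²(2 3 5; 0 0 0) = Δ·Π!·Σ² = 10/231  (sign -1)
sum: t=0:+1/216 = 1/216
3j²(2 3 5; 1 0 -1) = Δ·Π!·Σ² = 8/231  (sign +1)
combine: 4πI² = 385·10/231·8/231 = 400/693
take √, sign -1: I = -0.21431790

-0.214318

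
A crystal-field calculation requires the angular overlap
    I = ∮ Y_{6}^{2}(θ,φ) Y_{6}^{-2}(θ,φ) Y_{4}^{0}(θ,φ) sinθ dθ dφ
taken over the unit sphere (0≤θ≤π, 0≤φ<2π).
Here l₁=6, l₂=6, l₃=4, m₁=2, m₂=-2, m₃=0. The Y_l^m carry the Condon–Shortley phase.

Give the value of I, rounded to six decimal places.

m-sum 0 ✓  L=16 even ✓  0≤4≤12 ✓
Π(2lᵢ+1) = 13×13×9 = 1521
triangle coeff Δ(6,6,4) = 1/15315300
Σ_t [2,6]: t=2:+1/829440 t=3:−1/25920 t=4:+1/9216 t=5:−1/25920 t=6:+1/829440 = 7/207360
(3j)²=28/2431 [(6 6 4; 0 0 0)], sign=+1
Σ_t [0,4]: t=0:+1/23224320 t=1:−1/181440 t=2:+1/23040 t=3:−1/25920 t=4:+1/331776 = 11/4644864
(3j)²=11/55692 [(6 6 4; 2 -2 0)], sign=+1
⇒ 4πI² = 1/289
I = (+1)√(1/289/(4π)) = 0.01659381

0.016594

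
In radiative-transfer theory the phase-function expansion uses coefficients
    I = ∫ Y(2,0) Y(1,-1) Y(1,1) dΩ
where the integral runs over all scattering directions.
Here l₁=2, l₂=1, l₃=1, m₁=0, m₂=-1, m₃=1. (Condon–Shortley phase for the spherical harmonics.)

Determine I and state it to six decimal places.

m-sum 0 ✓  L=4 even ✓  1≤1≤3 ✓
Π(2lᵢ+1) = 5×3×3 = 45
triangle coeff Δ(2,1,1) = 1/30
Σ_t [1,1]: t=1:−1/1 = -1/1
(3j)²=2/15 [(2 1 1; 0 0 0)], sign=+1
Σ_t [0,0]: t=0:+1/4 = 1/4
(3j)²=1/30 [(2 1 1; 0 -1 1)], sign=+1
⇒ 4πI² = 1/5
I = (+1)√(1/5/(4π)) = 0.12615663

0.126157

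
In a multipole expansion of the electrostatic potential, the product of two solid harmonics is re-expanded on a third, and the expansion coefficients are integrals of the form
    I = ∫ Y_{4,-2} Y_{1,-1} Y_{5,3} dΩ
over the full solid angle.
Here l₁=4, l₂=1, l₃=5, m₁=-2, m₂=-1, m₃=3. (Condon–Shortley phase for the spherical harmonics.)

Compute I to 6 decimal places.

Rules hold: Σm=0, L=10 even, 3≤5≤5.
N = 9·3·11 = 297
Δ = 0!·8!·2!/11! = 1/495
Racah Σ t=0..0: t=0:+1/576 = 1/576
⇒ 3j(4 1 5; 0 0 0)² = 5/99, sgn -1
Racah Σ t=0..0: t=0:+1/2880 = 1/2880
⇒ 3j(4 1 5; -2 -1 3)² = 28/495, sgn +1
4πI² = N·(3j₀)²·(3jₘ)² = 28/33
I = -1·√(0.848485/4π) = -0.25984664

-0.259847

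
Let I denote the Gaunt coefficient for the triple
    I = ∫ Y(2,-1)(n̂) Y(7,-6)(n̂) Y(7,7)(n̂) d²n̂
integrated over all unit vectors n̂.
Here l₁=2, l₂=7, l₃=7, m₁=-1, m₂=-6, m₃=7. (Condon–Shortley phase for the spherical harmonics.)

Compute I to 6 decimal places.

Rules hold: Σm=0, L=16 even, 5≤7≤9.
N = 5·15·15 = 1125
Δ = 2!·2!·12!/17! = 1/185640
Racah Σ t=0..2: t=0:+1/2419200 t=1:−1/518400 t=2:+1/2419200 = -1/907200
⇒ 3j(2 7 7; 0 0 0)² = 56/3315, sgn +1
Racah Σ t=1..1: t=1:−1/958003200 = -1/958003200
⇒ 3j(2 7 7; -1 -6 7)² = 13/680, sgn -1
4πI² = N·(3j₀)²·(3jₘ)² = 105/289
I = -1·√(0.363322/4π) = -0.17003597

-0.170036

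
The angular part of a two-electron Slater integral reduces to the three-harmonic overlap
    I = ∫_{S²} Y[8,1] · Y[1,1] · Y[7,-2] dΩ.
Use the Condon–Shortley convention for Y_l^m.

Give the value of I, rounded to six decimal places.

-0.140215

Checks pass: Σm=0; 16 even; l₃=7∈[7,9].
(2·8+1)(2·1+1)(2·7+1) = 765
Δ: 2! 14! 0! / 17! → 1/2040
sum: t=1:−1/25401600 = -1/25401600
3j²(8 1 7; 0 0 0) = Δ·Π!·Σ² = 8/255  (sign +1)
sum: t=2:+1/87091200 = 1/87091200
3j²(8 1 7; 1 1 -2) = Δ·Π!·Σ² = 7/680  (sign -1)
combine: 4πI² = 765·8/255·7/680 = 21/85
take √, sign -1: I = -0.14021525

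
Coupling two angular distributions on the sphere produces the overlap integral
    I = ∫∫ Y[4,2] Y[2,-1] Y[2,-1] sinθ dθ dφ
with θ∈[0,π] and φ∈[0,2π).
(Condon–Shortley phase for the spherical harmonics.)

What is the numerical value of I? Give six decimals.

Checks pass: Σm=0; 8 even; l₃=2∈[2,6].
(2·4+1)(2·2+1)(2·2+1) = 225
Δ: 4! 4! 0! / 9! → 1/630
sum: t=2:+1/16 = 1/16
3j²(4 2 2; 0 0 0) = Δ·Π!·Σ² = 2/35  (sign +1)
sum: t=1:−1/36 = -1/36
3j²(4 2 2; 2 -1 -1) = Δ·Π!·Σ² = 4/63  (sign +1)
combine: 4πI² = 225·2/35·4/63 = 40/49
take √, sign +1: I = 0.25487487

0.254875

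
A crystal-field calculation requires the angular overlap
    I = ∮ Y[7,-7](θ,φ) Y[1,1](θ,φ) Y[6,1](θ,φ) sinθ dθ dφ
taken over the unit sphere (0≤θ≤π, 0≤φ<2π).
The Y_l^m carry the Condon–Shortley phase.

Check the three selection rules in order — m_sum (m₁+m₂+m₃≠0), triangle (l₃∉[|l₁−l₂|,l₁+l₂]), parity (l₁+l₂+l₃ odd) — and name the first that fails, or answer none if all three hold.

Σmᵢ = -5  ✗
l₃∈[|l₁−l₂|,l₁+l₂]=[6,8], have l₃=6
Σlᵢ = 14 ⇒ even

m_sum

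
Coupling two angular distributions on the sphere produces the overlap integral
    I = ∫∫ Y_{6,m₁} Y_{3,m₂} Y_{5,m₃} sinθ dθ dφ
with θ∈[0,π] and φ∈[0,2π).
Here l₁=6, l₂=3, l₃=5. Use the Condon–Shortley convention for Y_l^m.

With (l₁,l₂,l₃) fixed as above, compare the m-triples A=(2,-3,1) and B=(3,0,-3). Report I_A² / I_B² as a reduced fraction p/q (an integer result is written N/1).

70/3

Same 6,3,5: normalisation and zero-m 3j drop out of the ratio.
A: Δ: 4! 8! 2! / 15! → 1/675675; sum: t=0:+1/27648 = 1/27648; 3j²(6 3 5; 2 -3 1) = Δ·Π!·Σ² = 10/429  (sign +1)
B: Δ: 4! 8! 2! / 15! → 1/675675; sum: t=1:−1/17280 t=2:+1/20160 t=3:−1/483840 = -1/96768; 3j²(6 3 5; 3 0 -3) = Δ·Π!·Σ² = 1/1001  (sign -1)
I_A²/I_B² = (10/429)/(1/1001) = 70/3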